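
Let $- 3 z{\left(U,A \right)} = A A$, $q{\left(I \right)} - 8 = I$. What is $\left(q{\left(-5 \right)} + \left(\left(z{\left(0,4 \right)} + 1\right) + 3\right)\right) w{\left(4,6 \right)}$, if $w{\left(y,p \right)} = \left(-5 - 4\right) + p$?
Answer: $-5$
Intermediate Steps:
$q{\left(I \right)} = 8 + I$
$z{\left(U,A \right)} = - \frac{A^{2}}{3}$ ($z{\left(U,A \right)} = - \frac{A A}{3} = - \frac{A^{2}}{3}$)
$w{\left(y,p \right)} = -9 + p$
$\left(q{\left(-5 \right)} + \left(\left(z{\left(0,4 \right)} + 1\right) + 3\right)\right) w{\left(4,6 \right)} = \left(\left(8 - 5\right) + \left(\left(- \frac{4^{2}}{3} + 1\right) + 3\right)\right) \left(-9 + 6\right) = \left(3 + \left(\left(\left(- \frac{1}{3}\right) 16 + 1\right) + 3\right)\right) \left(-3\right) = \left(3 + \left(\left(- \frac{16}{3} + 1\right) + 3\right)\right) \left(-3\right) = \left(3 + \left(- \frac{13}{3} + 3\right)\right) \left(-3\right) = \left(3 - \frac{4}{3}\right) \left(-3\right) = \frac{5}{3} \left(-3\right) = -5$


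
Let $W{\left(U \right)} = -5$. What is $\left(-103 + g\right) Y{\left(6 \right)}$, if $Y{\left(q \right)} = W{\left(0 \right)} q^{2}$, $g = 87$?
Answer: $2880$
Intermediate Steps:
$Y{\left(q \right)} = - 5 q^{2}$
$\left(-103 + g\right) Y{\left(6 \right)} = \left(-103 + 87\right) \left(- 5 \cdot 6^{2}\right) = - 16 \left(\left(-5\right) 36\right) = \left(-16\right) \left(-180\right) = 2880$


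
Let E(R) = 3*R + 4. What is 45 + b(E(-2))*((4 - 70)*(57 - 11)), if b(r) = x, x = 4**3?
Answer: -194259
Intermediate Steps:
E(R) = 4 + 3*R
x = 64
b(r) = 64
45 + b(E(-2))*((4 - 70)*(57 - 11)) = 45 + 64*((4 - 70)*(57 - 11)) = 45 + 64*(-66*46) = 45 + 64*(-3036) = 45 - 194304 = -194259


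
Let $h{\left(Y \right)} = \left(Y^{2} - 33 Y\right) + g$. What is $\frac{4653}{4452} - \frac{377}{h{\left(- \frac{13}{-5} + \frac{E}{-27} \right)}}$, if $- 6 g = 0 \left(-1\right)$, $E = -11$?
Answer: $\frac{31394049}{6008716} \approx 5.2248$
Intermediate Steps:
$g = 0$ ($g = - \frac{0 \left(-1\right)}{6} = \left(- \frac{1}{6}\right) 0 = 0$)
$h{\left(Y \right)} = Y^{2} - 33 Y$ ($h{\left(Y \right)} = \left(Y^{2} - 33 Y\right) + 0 = Y^{2} - 33 Y$)
$\frac{4653}{4452} - \frac{377}{h{\left(- \frac{13}{-5} + \frac{E}{-27} \right)}} = \frac{4653}{4452} - \frac{377}{\left(- \frac{13}{-5} - \frac{11}{-27}\right) \left(-33 - \left(- \frac{13}{5} - \frac{11}{27}\right)\right)} = 4653 \cdot \frac{1}{4452} - \frac{377}{\left(\left(-13\right) \left(- \frac{1}{5}\right) - - \frac{11}{27}\right) \left(-33 - - \frac{406}{135}\right)} = \frac{1551}{1484} - \frac{377}{\left(\frac{13}{5} + \frac{11}{27}\right) \left(-33 + \left(\frac{13}{5} + \frac{11}{27}\right)\right)} = \frac{1551}{1484} - \frac{377}{\frac{406}{135} \left(-33 + \frac{406}{135}\right)} = \frac{1551}{1484} - \frac{377}{\frac{406}{135} \left(- \frac{4049}{135}\right)} = \frac{1551}{1484} - \frac{377}{- \frac{1643894}{18225}} = \frac{1551}{1484} - - \frac{236925}{56686} = \frac{1551}{1484} + \frac{236925}{56686} = \frac{31394049}{6008716}$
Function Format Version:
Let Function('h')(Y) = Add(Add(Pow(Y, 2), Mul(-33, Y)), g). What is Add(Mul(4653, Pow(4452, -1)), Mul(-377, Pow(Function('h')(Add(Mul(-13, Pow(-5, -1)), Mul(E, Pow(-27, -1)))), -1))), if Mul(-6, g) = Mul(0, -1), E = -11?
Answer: Rational(31394049, 6008716) ≈ 5.2248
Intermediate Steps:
g = 0 (g = Mul(Rational(-1, 6), Mul(0, -1)) = Mul(Rational(-1, 6), 0) = 0)
Function('h')(Y) = Add(Pow(Y, 2), Mul(-33, Y)) (Function('h')(Y) = Add(Add(Pow(Y, 2), Mul(-33, Y)), 0) = Add(Pow(Y, 2), Mul(-33, Y)))
Add(Mul(4653, Pow(4452, -1)), Mul(-377, Pow(Function('h')(Add(Mul(-13, Pow(-5, -1)), Mul(E, Pow(-27, -1)))), -1))) = Add(Mul(4653, Pow(4452, -1)), Mul(-377, Pow(Mul(Add(Mul(-13, Pow(-5, -1)), Mul(-11, Pow(-27, -1))), Add(-33, Add(Mul(-13, Pow(-5, -1)), Mul(-11, Pow(-27, -1))))), -1))) = Add(Mul(4653, Rational(1, 4452)), Mul(-377, Pow(Mul(Add(Mul(-13, Rational(-1, 5)), Mul(-11, Rational(-1, 27))), Add(-33, Add(Mul(-13, Rational(-1, 5)), Mul(-11, Rational(-1, 27))))), -1))) = Add(Rational(1551, 1484), Mul(-377, Pow(Mul(Add(Rational(13, 5), Rational(11, 27)), Add(-33, Add(Rational(13, 5), Rational(11, 27)))), -1))) = Add(Rational(1551, 1484), Mul(-377, Pow(Mul(Rational(406, 135), Add(-33, Rational(406, 135))), -1))) = Add(Rational(1551, 1484), Mul(-377, Pow(Mul(Rational(406, 135), Rational(-4049, 135)), -1))) = Add(Rational(1551, 1484), Mul(-377, Pow(Rational(-1643894, 18225), -1))) = Add(Rational(1551, 1484), Mul(-377, Rational(-18225, 1643894))) = Add(Rational(1551, 1484), Rational(236925, 56686)) = Rational(31394049, 6008716)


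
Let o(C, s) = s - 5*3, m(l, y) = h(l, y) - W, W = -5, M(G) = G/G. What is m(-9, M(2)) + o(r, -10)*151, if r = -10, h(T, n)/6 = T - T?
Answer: -3770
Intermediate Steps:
M(G) = 1
h(T, n) = 0 (h(T, n) = 6*(T - T) = 6*0 = 0)
m(l, y) = 5 (m(l, y) = 0 - 1*(-5) = 0 + 5 = 5)
o(C, s) = -15 + s (o(C, s) = s - 15 = -15 + s)
m(-9, M(2)) + o(r, -10)*151 = 5 + (-15 - 10)*151 = 5 - 25*151 = 5 - 3775 = -3770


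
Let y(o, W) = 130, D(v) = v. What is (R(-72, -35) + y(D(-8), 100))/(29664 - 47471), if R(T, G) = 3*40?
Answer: -250/17807 ≈ -0.014039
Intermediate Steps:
R(T, G) = 120
(R(-72, -35) + y(D(-8), 100))/(29664 - 47471) = (120 + 130)/(29664 - 47471) = 250/(-17807) = 250*(-1/17807) = -250/17807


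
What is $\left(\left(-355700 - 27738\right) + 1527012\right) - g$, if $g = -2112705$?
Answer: $3256279$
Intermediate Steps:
$\left(\left(-355700 - 27738\right) + 1527012\right) - g = \left(\left(-355700 - 27738\right) + 1527012\right) - -2112705 = \left(-383438 + 1527012\right) + 2112705 = 1143574 + 2112705 = 3256279$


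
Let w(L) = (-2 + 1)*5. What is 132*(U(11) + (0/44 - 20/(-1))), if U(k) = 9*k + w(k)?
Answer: 15048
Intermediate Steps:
w(L) = -5 (w(L) = -1*5 = -5)
U(k) = -5 + 9*k (U(k) = 9*k - 5 = -5 + 9*k)
132*(U(11) + (0/44 - 20/(-1))) = 132*((-5 + 9*11) + (0/44 - 20/(-1))) = 132*((-5 + 99) + (0*(1/44) - 20*(-1))) = 132*(94 + (0 + 20)) = 132*(94 + 20) = 132*114 = 15048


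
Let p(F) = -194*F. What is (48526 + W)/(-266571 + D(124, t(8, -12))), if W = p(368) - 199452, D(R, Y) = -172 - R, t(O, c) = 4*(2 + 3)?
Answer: 222318/266867 ≈ 0.83307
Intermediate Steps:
t(O, c) = 20 (t(O, c) = 4*5 = 20)
W = -270844 (W = -194*368 - 199452 = -71392 - 199452 = -270844)
(48526 + W)/(-266571 + D(124, t(8, -12))) = (48526 - 270844)/(-266571 + (-172 - 1*124)) = -222318/(-266571 + (-172 - 124)) = -222318/(-266571 - 296) = -222318/(-266867) = -222318*(-1/266867) = 222318/266867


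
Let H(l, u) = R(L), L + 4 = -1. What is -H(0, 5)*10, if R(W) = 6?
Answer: -60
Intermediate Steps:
L = -5 (L = -4 - 1 = -5)
H(l, u) = 6
-H(0, 5)*10 = -1*6*10 = -6*10 = -60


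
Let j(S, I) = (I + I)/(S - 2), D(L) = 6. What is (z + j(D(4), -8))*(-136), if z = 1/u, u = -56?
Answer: 3825/7 ≈ 546.43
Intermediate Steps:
j(S, I) = 2*I/(-2 + S) (j(S, I) = (2*I)/(-2 + S) = 2*I/(-2 + S))
z = -1/56 (z = 1/(-56) = -1/56 ≈ -0.017857)
(z + j(D(4), -8))*(-136) = (-1/56 + 2*(-8)/(-2 + 6))*(-136) = (-1/56 + 2*(-8)/4)*(-136) = (-1/56 + 2*(-8)*(1/4))*(-136) = (-1/56 - 4)*(-136) = -225/56*(-136) = 3825/7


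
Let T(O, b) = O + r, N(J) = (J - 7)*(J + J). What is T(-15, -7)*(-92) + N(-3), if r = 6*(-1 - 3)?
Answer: 3648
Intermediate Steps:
N(J) = 2*J*(-7 + J) (N(J) = (-7 + J)*(2*J) = 2*J*(-7 + J))
r = -24 (r = 6*(-4) = -24)
T(O, b) = -24 + O (T(O, b) = O - 24 = -24 + O)
T(-15, -7)*(-92) + N(-3) = (-24 - 15)*(-92) + 2*(-3)*(-7 - 3) = -39*(-92) + 2*(-3)*(-10) = 3588 + 60 = 3648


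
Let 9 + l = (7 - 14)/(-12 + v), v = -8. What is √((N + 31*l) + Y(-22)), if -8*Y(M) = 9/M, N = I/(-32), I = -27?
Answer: I*√51740590/440 ≈ 16.348*I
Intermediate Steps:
N = 27/32 (N = -27/(-32) = -27*(-1/32) = 27/32 ≈ 0.84375)
l = -173/20 (l = -9 + (7 - 14)/(-12 - 8) = -9 - 7/(-20) = -9 - 7*(-1/20) = -9 + 7/20 = -173/20 ≈ -8.6500)
Y(M) = -9/(8*M)
√((N + 31*l) + Y(-22)) = √((27/32 + 31*(-173/20)) - 9/8/(-22)) = √((27/32 - 5363/20) - 9/8*(-1/22)) = √(-42769/160 + 9/176) = √(-470369/1760) = I*√51740590/440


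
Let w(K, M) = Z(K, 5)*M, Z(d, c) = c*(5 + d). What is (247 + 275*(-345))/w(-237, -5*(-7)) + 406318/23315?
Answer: 935138131/47329450 ≈ 19.758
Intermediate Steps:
w(K, M) = M*(25 + 5*K) (w(K, M) = (5*(5 + K))*M = (25 + 5*K)*M = M*(25 + 5*K))
(247 + 275*(-345))/w(-237, -5*(-7)) + 406318/23315 = (247 + 275*(-345))/((5*(-5*(-7))*(5 - 237))) + 406318/23315 = (247 - 94875)/((5*35*(-232))) + 406318*(1/23315) = -94628/(-40600) + 406318/23315 = -94628*(-1/40600) + 406318/23315 = 23657/10150 + 406318/23315 = 935138131/47329450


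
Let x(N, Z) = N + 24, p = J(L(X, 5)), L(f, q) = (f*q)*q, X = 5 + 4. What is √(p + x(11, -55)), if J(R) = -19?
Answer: 4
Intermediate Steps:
X = 9
L(f, q) = f*q²
p = -19
x(N, Z) = 24 + N
√(p + x(11, -55)) = √(-19 + (24 + 11)) = √(-19 + 35) = √16 = 4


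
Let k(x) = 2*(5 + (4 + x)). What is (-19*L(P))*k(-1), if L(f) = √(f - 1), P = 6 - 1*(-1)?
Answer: -304*√6 ≈ -744.64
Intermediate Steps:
P = 7 (P = 6 + 1 = 7)
L(f) = √(-1 + f)
k(x) = 18 + 2*x (k(x) = 2*(9 + x) = 18 + 2*x)
(-19*L(P))*k(-1) = (-19*√(-1 + 7))*(18 + 2*(-1)) = (-19*√6)*(18 - 2) = -19*√6*16 = -304*√6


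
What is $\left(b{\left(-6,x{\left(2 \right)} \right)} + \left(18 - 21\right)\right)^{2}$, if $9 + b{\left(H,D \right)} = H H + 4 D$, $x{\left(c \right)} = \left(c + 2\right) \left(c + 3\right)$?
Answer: $10816$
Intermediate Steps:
$x{\left(c \right)} = \left(2 + c\right) \left(3 + c\right)$
$b{\left(H,D \right)} = -9 + H^{2} + 4 D$ ($b{\left(H,D \right)} = -9 + \left(H H + 4 D\right) = -9 + \left(H^{2} + 4 D\right) = -9 + H^{2} + 4 D$)
$\left(b{\left(-6,x{\left(2 \right)} \right)} + \left(18 - 21\right)\right)^{2} = \left(\left(-9 + \left(-6\right)^{2} + 4 \left(6 + 2^{2} + 5 \cdot 2\right)\right) + \left(18 - 21\right)\right)^{2} = \left(\left(-9 + 36 + 4 \left(6 + 4 + 10\right)\right) - 3\right)^{2} = \left(\left(-9 + 36 + 4 \cdot 20\right) - 3\right)^{2} = \left(\left(-9 + 36 + 80\right) - 3\right)^{2} = \left(107 - 3\right)^{2} = 104^{2} = 10816$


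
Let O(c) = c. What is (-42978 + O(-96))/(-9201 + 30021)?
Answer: -7179/3470 ≈ -2.0689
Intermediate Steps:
(-42978 + O(-96))/(-9201 + 30021) = (-42978 - 96)/(-9201 + 30021) = -43074/20820 = -43074*1/20820 = -7179/3470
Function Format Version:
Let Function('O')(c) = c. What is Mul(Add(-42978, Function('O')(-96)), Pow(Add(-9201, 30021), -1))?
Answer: Rational(-7179, 3470) ≈ -2.0689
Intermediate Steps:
Mul(Add(-42978, Function('O')(-96)), Pow(Add(-9201, 30021), -1)) = Mul(Add(-42978, -96), Pow(Add(-9201, 30021), -1)) = Mul(-43074, Pow(20820, -1)) = Mul(-43074, Rational(1, 20820)) = Rational(-7179, 3470)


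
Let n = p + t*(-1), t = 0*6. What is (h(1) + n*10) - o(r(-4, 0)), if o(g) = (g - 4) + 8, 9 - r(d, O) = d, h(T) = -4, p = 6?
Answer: 39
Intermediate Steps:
t = 0
r(d, O) = 9 - d
o(g) = 4 + g (o(g) = (-4 + g) + 8 = 4 + g)
n = 6 (n = 6 + 0*(-1) = 6 + 0 = 6)
(h(1) + n*10) - o(r(-4, 0)) = (-4 + 6*10) - (4 + (9 - 1*(-4))) = (-4 + 60) - (4 + (9 + 4)) = 56 - (4 + 13) = 56 - 1*17 = 56 - 17 = 39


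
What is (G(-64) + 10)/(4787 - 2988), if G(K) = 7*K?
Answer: -438/1799 ≈ -0.24347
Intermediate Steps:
(G(-64) + 10)/(4787 - 2988) = (7*(-64) + 10)/(4787 - 2988) = (-448 + 10)/1799 = -438*1/1799 = -438/1799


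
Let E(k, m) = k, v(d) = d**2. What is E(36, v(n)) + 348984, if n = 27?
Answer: 349020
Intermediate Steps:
E(36, v(n)) + 348984 = 36 + 348984 = 349020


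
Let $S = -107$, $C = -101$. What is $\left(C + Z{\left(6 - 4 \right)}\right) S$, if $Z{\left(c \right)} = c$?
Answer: $10593$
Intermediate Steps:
$\left(C + Z{\left(6 - 4 \right)}\right) S = \left(-101 + \left(6 - 4\right)\right) \left(-107\right) = \left(-101 + 2\right) \left(-107\right) = \left(-99\right) \left(-107\right) = 10593$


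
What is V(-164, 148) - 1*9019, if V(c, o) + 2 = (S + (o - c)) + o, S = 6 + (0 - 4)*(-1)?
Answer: -8551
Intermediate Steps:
S = 10 (S = 6 - 4*(-1) = 6 + 4 = 10)
V(c, o) = 8 - c + 2*o (V(c, o) = -2 + ((10 + (o - c)) + o) = -2 + ((10 + o - c) + o) = -2 + (10 - c + 2*o) = 8 - c + 2*o)
V(-164, 148) - 1*9019 = (8 - 1*(-164) + 2*148) - 1*9019 = (8 + 164 + 296) - 9019 = 468 - 9019 = -8551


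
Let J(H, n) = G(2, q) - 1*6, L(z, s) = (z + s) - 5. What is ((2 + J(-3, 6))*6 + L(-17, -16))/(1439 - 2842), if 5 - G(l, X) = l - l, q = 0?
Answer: 32/1403 ≈ 0.022808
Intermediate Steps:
L(z, s) = -5 + s + z (L(z, s) = (s + z) - 5 = -5 + s + z)
G(l, X) = 5 (G(l, X) = 5 - (l - l) = 5 - 1*0 = 5 + 0 = 5)
J(H, n) = -1 (J(H, n) = 5 - 1*6 = 5 - 6 = -1)
((2 + J(-3, 6))*6 + L(-17, -16))/(1439 - 2842) = ((2 - 1)*6 + (-5 - 16 - 17))/(1439 - 2842) = (1*6 - 38)/(-1403) = (6 - 38)*(-1/1403) = -32*(-1/1403) = 32/1403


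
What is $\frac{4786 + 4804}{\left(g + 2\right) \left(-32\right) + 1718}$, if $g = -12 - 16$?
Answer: $\frac{959}{255} \approx 3.7608$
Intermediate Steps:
$g = -28$ ($g = -12 - 16 = -28$)
$\frac{4786 + 4804}{\left(g + 2\right) \left(-32\right) + 1718} = \frac{4786 + 4804}{\left(-28 + 2\right) \left(-32\right) + 1718} = \frac{9590}{\left(-26\right) \left(-32\right) + 1718} = \frac{9590}{832 + 1718} = \frac{9590}{2550} = 9590 \cdot \frac{1}{2550} = \frac{959}{255}$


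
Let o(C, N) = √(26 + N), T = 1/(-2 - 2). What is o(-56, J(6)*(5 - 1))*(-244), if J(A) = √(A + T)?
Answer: -244*√(26 + 2*√23) ≈ -1455.7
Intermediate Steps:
T = -¼ (T = 1/(-4) = -¼ ≈ -0.25000)
J(A) = √(-¼ + A) (J(A) = √(A - ¼) = √(-¼ + A))
o(-56, J(6)*(5 - 1))*(-244) = √(26 + (√(-1 + 4*6)/2)*(5 - 1))*(-244) = √(26 + (√(-1 + 24)/2)*4)*(-244) = √(26 + (√23/2)*4)*(-244) = √(26 + 2*√23)*(-244) = -244*√(26 + 2*√23)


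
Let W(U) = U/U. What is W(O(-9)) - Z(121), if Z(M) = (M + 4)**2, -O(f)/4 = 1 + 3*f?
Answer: -15624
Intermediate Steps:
O(f) = -4 - 12*f (O(f) = -4*(1 + 3*f) = -4 - 12*f)
W(U) = 1
Z(M) = (4 + M)**2
W(O(-9)) - Z(121) = 1 - (4 + 121)**2 = 1 - 1*125**2 = 1 - 1*15625 = 1 - 15625 = -15624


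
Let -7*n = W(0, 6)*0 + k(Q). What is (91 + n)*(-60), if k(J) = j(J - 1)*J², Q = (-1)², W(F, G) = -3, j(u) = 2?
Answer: -38100/7 ≈ -5442.9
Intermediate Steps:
Q = 1
k(J) = 2*J²
n = -2/7 (n = -(-3*0 + 2*1²)/7 = -(0 + 2*1)/7 = -(0 + 2)/7 = -⅐*2 = -2/7 ≈ -0.28571)
(91 + n)*(-60) = (91 - 2/7)*(-60) = (635/7)*(-60) = -38100/7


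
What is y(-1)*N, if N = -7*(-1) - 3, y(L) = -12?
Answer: -48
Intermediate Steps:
N = 4 (N = 7 - 3 = 4)
y(-1)*N = -12*4 = -48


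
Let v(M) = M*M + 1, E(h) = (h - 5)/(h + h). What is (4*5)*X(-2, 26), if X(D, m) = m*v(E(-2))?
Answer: 4225/2 ≈ 2112.5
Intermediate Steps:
E(h) = (-5 + h)/(2*h) (E(h) = (-5 + h)/((2*h)) = (-5 + h)*(1/(2*h)) = (-5 + h)/(2*h))
v(M) = 1 + M**2 (v(M) = M**2 + 1 = 1 + M**2)
X(D, m) = 65*m/16 (X(D, m) = m*(1 + ((1/2)*(-5 - 2)/(-2))**2) = m*(1 + ((1/2)*(-1/2)*(-7))**2) = m*(1 + (7/4)**2) = m*(1 + 49/16) = m*(65/16) = 65*m/16)
(4*5)*X(-2, 26) = (4*5)*((65/16)*26) = 20*(845/8) = 4225/2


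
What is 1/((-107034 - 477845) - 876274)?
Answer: -1/1461153 ≈ -6.8439e-7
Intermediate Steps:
1/((-107034 - 477845) - 876274) = 1/(-584879 - 876274) = 1/(-1461153) = -1/1461153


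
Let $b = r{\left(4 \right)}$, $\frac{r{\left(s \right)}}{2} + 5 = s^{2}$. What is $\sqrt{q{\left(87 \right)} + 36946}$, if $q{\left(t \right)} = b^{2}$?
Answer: $\sqrt{37430} \approx 193.47$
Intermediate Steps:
$r{\left(s \right)} = -10 + 2 s^{2}$
$b = 22$ ($b = -10 + 2 \cdot 4^{2} = -10 + 2 \cdot 16 = -10 + 32 = 22$)
$q{\left(t \right)} = 484$ ($q{\left(t \right)} = 22^{2} = 484$)
$\sqrt{q{\left(87 \right)} + 36946} = \sqrt{484 + 36946} = \sqrt{37430}$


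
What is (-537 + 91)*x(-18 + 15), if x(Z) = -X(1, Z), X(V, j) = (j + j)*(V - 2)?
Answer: 2676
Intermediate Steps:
X(V, j) = 2*j*(-2 + V) (X(V, j) = (2*j)*(-2 + V) = 2*j*(-2 + V))
x(Z) = 2*Z (x(Z) = -2*Z*(-2 + 1) = -2*Z*(-1) = -(-2)*Z = 2*Z)
(-537 + 91)*x(-18 + 15) = (-537 + 91)*(2*(-18 + 15)) = -892*(-3) = -446*(-6) = 2676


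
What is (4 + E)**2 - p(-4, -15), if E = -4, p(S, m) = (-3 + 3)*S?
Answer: 0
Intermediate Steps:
p(S, m) = 0 (p(S, m) = 0*S = 0)
(4 + E)**2 - p(-4, -15) = (4 - 4)**2 - 1*0 = 0**2 + 0 = 0 + 0 = 0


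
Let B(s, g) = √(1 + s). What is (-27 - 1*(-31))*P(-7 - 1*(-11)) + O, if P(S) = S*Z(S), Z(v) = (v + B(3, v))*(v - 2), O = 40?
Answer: 232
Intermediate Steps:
Z(v) = (-2 + v)*(2 + v) (Z(v) = (v + √(1 + 3))*(v - 2) = (v + √4)*(-2 + v) = (v + 2)*(-2 + v) = (2 + v)*(-2 + v) = (-2 + v)*(2 + v))
P(S) = S*(-4 + S²)
(-27 - 1*(-31))*P(-7 - 1*(-11)) + O = (-27 - 1*(-31))*((-7 - 1*(-11))*(-4 + (-7 - 1*(-11))²)) + 40 = (-27 + 31)*((-7 + 11)*(-4 + (-7 + 11)²)) + 40 = 4*(4*(-4 + 4²)) + 40 = 4*(4*(-4 + 16)) + 40 = 4*(4*12) + 40 = 4*48 + 40 = 192 + 40 = 232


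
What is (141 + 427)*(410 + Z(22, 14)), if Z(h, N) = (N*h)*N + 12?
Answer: 2688912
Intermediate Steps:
Z(h, N) = 12 + h*N**2 (Z(h, N) = h*N**2 + 12 = 12 + h*N**2)
(141 + 427)*(410 + Z(22, 14)) = (141 + 427)*(410 + (12 + 22*14**2)) = 568*(410 + (12 + 22*196)) = 568*(410 + (12 + 4312)) = 568*(410 + 4324) = 568*4734 = 2688912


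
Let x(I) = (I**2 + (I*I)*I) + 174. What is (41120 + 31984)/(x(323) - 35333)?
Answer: 73104/33767437 ≈ 0.0021649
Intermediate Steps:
x(I) = 174 + I**2 + I**3 (x(I) = (I**2 + I**2*I) + 174 = (I**2 + I**3) + 174 = 174 + I**2 + I**3)
(41120 + 31984)/(x(323) - 35333) = (41120 + 31984)/((174 + 323**2 + 323**3) - 35333) = 73104/((174 + 104329 + 33698267) - 35333) = 73104/(33802770 - 35333) = 73104/33767437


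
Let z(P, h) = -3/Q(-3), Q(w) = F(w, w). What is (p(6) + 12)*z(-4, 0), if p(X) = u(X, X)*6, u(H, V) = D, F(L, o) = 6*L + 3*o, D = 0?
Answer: 4/3 ≈ 1.3333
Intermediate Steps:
F(L, o) = 3*o + 6*L
u(H, V) = 0
Q(w) = 9*w (Q(w) = 3*w + 6*w = 9*w)
z(P, h) = 1/9 (z(P, h) = -3/(9*(-3)) = -3/(-27) = -3*(-1/27) = 1/9)
p(X) = 0 (p(X) = 0*6 = 0)
(p(6) + 12)*z(-4, 0) = (0 + 12)*(1/9) = 12*(1/9) = 4/3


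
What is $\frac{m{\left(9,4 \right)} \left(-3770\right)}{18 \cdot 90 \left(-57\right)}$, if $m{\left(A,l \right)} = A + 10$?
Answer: $\frac{377}{486} \approx 0.77572$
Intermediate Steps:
$m{\left(A,l \right)} = 10 + A$
$\frac{m{\left(9,4 \right)} \left(-3770\right)}{18 \cdot 90 \left(-57\right)} = \frac{\left(10 + 9\right) \left(-3770\right)}{18 \cdot 90 \left(-57\right)} = \frac{19 \left(-3770\right)}{1620 \left(-57\right)} = - \frac{71630}{-92340} = \left(-71630\right) \left(- \frac{1}{92340}\right) = \frac{377}{486}$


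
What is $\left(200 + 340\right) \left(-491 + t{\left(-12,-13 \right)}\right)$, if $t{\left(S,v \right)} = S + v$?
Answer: $-278640$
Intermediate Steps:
$\left(200 + 340\right) \left(-491 + t{\left(-12,-13 \right)}\right) = \left(200 + 340\right) \left(-491 - 25\right) = 540 \left(-491 - 25\right) = 540 \left(-516\right) = -278640$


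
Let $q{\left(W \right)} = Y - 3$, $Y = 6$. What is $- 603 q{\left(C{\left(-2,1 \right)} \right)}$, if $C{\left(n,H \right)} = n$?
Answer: $-1809$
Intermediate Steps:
$q{\left(W \right)} = 3$ ($q{\left(W \right)} = 6 - 3 = 3$)
$- 603 q{\left(C{\left(-2,1 \right)} \right)} = \left(-603\right) 3 = -1809$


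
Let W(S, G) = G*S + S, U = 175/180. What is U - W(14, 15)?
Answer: -8029/36 ≈ -223.03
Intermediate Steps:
U = 35/36 (U = 175*(1/180) = 35/36 ≈ 0.97222)
W(S, G) = S + G*S
U - W(14, 15) = 35/36 - 14*(1 + 15) = 35/36 - 14*16 = 35/36 - 1*224 = 35/36 - 224 = -8029/36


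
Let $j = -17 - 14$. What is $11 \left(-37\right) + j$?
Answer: $-438$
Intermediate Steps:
$j = -31$ ($j = -17 - 14 = -31$)
$11 \left(-37\right) + j = 11 \left(-37\right) - 31 = -407 - 31 = -438$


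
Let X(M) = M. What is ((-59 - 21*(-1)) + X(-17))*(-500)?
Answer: 27500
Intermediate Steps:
((-59 - 21*(-1)) + X(-17))*(-500) = ((-59 - 21*(-1)) - 17)*(-500) = ((-59 - 1*(-21)) - 17)*(-500) = ((-59 + 21) - 17)*(-500) = (-38 - 17)*(-500) = -55*(-500) = 27500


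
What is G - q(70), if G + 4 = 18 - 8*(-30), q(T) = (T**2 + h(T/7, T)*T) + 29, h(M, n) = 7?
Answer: -5165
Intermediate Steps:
q(T) = 29 + T**2 + 7*T (q(T) = (T**2 + 7*T) + 29 = 29 + T**2 + 7*T)
G = 254 (G = -4 + (18 - 8*(-30)) = -4 + (18 + 240) = -4 + 258 = 254)
G - q(70) = 254 - (29 + 70**2 + 7*70) = 254 - (29 + 4900 + 490) = 254 - 1*5419 = 254 - 5419 = -5165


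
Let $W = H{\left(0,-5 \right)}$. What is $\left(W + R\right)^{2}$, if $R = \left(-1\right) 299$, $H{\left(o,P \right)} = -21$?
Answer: $102400$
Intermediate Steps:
$W = -21$
$R = -299$
$\left(W + R\right)^{2} = \left(-21 - 299\right)^{2} = \left(-320\right)^{2} = 102400$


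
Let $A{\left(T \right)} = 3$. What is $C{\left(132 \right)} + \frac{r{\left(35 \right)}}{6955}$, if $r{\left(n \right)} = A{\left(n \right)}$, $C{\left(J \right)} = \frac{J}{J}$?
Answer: $\frac{6958}{6955} \approx 1.0004$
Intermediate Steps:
$C{\left(J \right)} = 1$
$r{\left(n \right)} = 3$
$C{\left(132 \right)} + \frac{r{\left(35 \right)}}{6955} = 1 + \frac{3}{6955} = \frac{6958}{6955}$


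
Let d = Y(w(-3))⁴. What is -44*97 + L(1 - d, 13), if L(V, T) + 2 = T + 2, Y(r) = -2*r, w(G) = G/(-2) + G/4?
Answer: -4255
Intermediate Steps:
w(G) = -G/4 (w(G) = G*(-½) + G*(¼) = -G/2 + G/4 = -G/4)
d = 81/16 (d = (-(-1)*(-3)/2)⁴ = (-2*¾)⁴ = (-3/2)⁴ = 81/16 ≈ 5.0625)
L(V, T) = T (L(V, T) = -2 + (T + 2) = -2 + (2 + T) = T)
-44*97 + L(1 - d, 13) = -44*97 + 13 = -4268 + 13 = -4255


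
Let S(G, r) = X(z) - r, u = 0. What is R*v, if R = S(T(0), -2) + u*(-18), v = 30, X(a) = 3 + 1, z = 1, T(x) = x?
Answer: 180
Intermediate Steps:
X(a) = 4
S(G, r) = 4 - r
R = 6 (R = (4 - 1*(-2)) + 0*(-18) = (4 + 2) + 0 = 6 + 0 = 6)
R*v = 6*30 = 180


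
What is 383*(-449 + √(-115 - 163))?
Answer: -171967 + 383*I*√278 ≈ -1.7197e+5 + 6385.9*I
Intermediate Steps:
383*(-449 + √(-115 - 163)) = 383*(-449 + √(-278)) = 383*(-449 + I*√278) = -171967 + 383*I*√278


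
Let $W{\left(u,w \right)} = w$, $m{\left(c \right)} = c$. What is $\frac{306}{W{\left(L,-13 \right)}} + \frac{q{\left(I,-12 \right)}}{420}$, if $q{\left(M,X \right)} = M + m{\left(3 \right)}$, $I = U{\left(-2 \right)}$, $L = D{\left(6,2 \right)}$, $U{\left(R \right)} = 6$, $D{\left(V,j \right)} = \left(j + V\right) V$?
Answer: $- \frac{42801}{1820} \approx -23.517$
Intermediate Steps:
$D{\left(V,j \right)} = V \left(V + j\right)$ ($D{\left(V,j \right)} = \left(V + j\right) V = V \left(V + j\right)$)
$L = 48$ ($L = 6 \left(6 + 2\right) = 6 \cdot 8 = 48$)
$I = 6$
$q{\left(M,X \right)} = 3 + M$ ($q{\left(M,X \right)} = M + 3 = 3 + M$)
$\frac{306}{W{\left(L,-13 \right)}} + \frac{q{\left(I,-12 \right)}}{420} = \frac{306}{-13} + \frac{3 + 6}{420} = 306 \left(- \frac{1}{13}\right) + 9 \cdot \frac{1}{420} = - \frac{306}{13} + \frac{3}{140} = - \frac{42801}{1820}$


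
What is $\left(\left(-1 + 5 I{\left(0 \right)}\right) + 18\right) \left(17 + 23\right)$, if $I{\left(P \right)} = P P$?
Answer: $680$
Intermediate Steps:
$I{\left(P \right)} = P^{2}$
$\left(\left(-1 + 5 I{\left(0 \right)}\right) + 18\right) \left(17 + 23\right) = \left(\left(-1 + 5 \cdot 0^{2}\right) + 18\right) \left(17 + 23\right) = \left(\left(-1 + 5 \cdot 0\right) + 18\right) 40 = \left(\left(-1 + 0\right) + 18\right) 40 = \left(-1 + 18\right) 40 = 17 \cdot 40 = 680$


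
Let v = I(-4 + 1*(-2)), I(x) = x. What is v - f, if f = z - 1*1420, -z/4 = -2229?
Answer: -7502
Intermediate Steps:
z = 8916 (z = -4*(-2229) = 8916)
f = 7496 (f = 8916 - 1*1420 = 8916 - 1420 = 7496)
v = -6 (v = -4 + 1*(-2) = -4 - 2 = -6)
v - f = -6 - 1*7496 = -6 - 7496 = -7502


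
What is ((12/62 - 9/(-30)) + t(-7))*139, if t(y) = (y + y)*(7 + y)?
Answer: 21267/310 ≈ 68.603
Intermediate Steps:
t(y) = 2*y*(7 + y) (t(y) = (2*y)*(7 + y) = 2*y*(7 + y))
((12/62 - 9/(-30)) + t(-7))*139 = ((12/62 - 9/(-30)) + 2*(-7)*(7 - 7))*139 = ((12*(1/62) - 9*(-1/30)) + 2*(-7)*0)*139 = ((6/31 + 3/10) + 0)*139 = (153/310 + 0)*139 = (153/310)*139 = 21267/310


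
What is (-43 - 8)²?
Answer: 2601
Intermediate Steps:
(-43 - 8)² = (-51)² = 2601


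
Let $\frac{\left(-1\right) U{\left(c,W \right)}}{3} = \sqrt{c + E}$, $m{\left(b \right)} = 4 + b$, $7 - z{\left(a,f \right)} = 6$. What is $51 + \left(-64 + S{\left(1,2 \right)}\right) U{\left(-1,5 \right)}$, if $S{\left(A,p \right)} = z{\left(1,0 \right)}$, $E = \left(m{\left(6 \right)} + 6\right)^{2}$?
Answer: $51 + 189 \sqrt{255} \approx 3069.1$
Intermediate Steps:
$z{\left(a,f \right)} = 1$ ($z{\left(a,f \right)} = 7 - 6 = 1$)
$E = 256$ ($E = \left(\left(4 + 6\right) + 6\right)^{2} = \left(10 + 6\right)^{2} = 16^{2} = 256$)
$U{\left(c,W \right)} = - 3 \sqrt{256 + c}$ ($U{\left(c,W \right)} = - 3 \sqrt{c + 256} = - 3 \sqrt{256 + c}$)
$S{\left(A,p \right)} = 1$
$51 + \left(-64 + S{\left(1,2 \right)}\right) U{\left(-1,5 \right)} = 51 + \left(-64 + 1\right) \left(- 3 \sqrt{256 - 1}\right) = 51 - 63 \left(- 3 \sqrt{255}\right) = 51 + 189 \sqrt{255}$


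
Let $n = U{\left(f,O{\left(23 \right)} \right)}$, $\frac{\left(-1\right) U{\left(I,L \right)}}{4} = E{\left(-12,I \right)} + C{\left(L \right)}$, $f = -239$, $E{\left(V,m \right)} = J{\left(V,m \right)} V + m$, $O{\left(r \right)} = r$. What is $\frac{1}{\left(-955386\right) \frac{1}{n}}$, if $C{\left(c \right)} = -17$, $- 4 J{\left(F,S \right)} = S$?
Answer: $- \frac{1946}{477693} \approx -0.0040737$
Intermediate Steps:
$J{\left(F,S \right)} = - \frac{S}{4}$
$E{\left(V,m \right)} = m - \frac{V m}{4}$ ($E{\left(V,m \right)} = - \frac{m}{4} V + m = - \frac{V m}{4} + m = m - \frac{V m}{4}$)
$U{\left(I,L \right)} = 68 - 16 I$ ($U{\left(I,L \right)} = - 4 \left(\frac{I \left(4 - -12\right)}{4} - 17\right) = - 4 \left(\frac{I \left(4 + 12\right)}{4} - 17\right) = - 4 \left(\frac{1}{4} I 16 - 17\right) = - 4 \left(4 I - 17\right) = - 4 \left(-17 + 4 I\right) = 68 - 16 I$)
$n = 3892$ ($n = 68 - -3824 = 68 + 3824 = 3892$)
$\frac{1}{\left(-955386\right) \frac{1}{n}} = \frac{1}{\left(-955386\right) \frac{1}{3892}} = \frac{1}{- \frac{477693}{1946}} = - \frac{1946}{477693}$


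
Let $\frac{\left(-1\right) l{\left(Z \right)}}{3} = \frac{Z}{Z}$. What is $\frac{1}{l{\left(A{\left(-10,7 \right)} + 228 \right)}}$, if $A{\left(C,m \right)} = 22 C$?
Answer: $- \frac{1}{3} \approx -0.33333$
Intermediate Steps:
$l{\left(Z \right)} = -3$ ($l{\left(Z \right)} = - 3 \frac{Z}{Z} = \left(-3\right) 1 = -3$)
$\frac{1}{l{\left(A{\left(-10,7 \right)} + 228 \right)}} = \frac{1}{-3} = - \frac{1}{3}$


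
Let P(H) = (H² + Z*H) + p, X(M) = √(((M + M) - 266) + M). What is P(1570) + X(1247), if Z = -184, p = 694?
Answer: 2176714 + 5*√139 ≈ 2.1768e+6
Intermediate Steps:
X(M) = √(-266 + 3*M) (X(M) = √((2*M - 266) + M) = √((-266 + 2*M) + M) = √(-266 + 3*M))
P(H) = 694 + H² - 184*H (P(H) = (H² - 184*H) + 694 = 694 + H² - 184*H)
P(1570) + X(1247) = (694 + 1570² - 184*1570) + √(-266 + 3*1247) = (694 + 2464900 - 288880) + √(-266 + 3741) = 2176714 + √3475 = 2176714 + 5*√139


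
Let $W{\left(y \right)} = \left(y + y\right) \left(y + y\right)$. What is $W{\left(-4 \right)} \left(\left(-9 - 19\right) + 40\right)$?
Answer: $768$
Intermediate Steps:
$W{\left(y \right)} = 4 y^{2}$ ($W{\left(y \right)} = 2 y 2 y = 4 y^{2}$)
$W{\left(-4 \right)} \left(\left(-9 - 19\right) + 40\right) = 4 \left(-4\right)^{2} \left(\left(-9 - 19\right) + 40\right) = 4 \cdot 16 \left(\left(-9 - 19\right) + 40\right) = 64 \left(-28 + 40\right) = 64 \cdot 12 = 768$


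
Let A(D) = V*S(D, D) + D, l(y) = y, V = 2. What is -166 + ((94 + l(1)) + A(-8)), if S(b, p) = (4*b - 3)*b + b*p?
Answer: 609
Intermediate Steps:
S(b, p) = b*p + b*(-3 + 4*b) (S(b, p) = (-3 + 4*b)*b + b*p = b*(-3 + 4*b) + b*p = b*p + b*(-3 + 4*b))
A(D) = D + 2*D*(-3 + 5*D) (A(D) = 2*(D*(-3 + D + 4*D)) + D = 2*(D*(-3 + 5*D)) + D = 2*D*(-3 + 5*D) + D = D + 2*D*(-3 + 5*D))
-166 + ((94 + l(1)) + A(-8)) = -166 + ((94 + 1) + 5*(-8)*(-1 + 2*(-8))) = -166 + (95 + 5*(-8)*(-1 - 16)) = -166 + (95 + 5*(-8)*(-17)) = -166 + (95 + 680) = -166 + 775 = 609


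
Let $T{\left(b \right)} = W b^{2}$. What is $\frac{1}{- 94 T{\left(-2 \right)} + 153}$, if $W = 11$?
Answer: $- \frac{1}{3983} \approx -0.00025107$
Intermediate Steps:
$T{\left(b \right)} = 11 b^{2}$
$\frac{1}{- 94 T{\left(-2 \right)} + 153} = \frac{1}{- 94 \cdot 11 \left(-2\right)^{2} + 153} = \frac{1}{- 94 \cdot 11 \cdot 4 + 153} = \frac{1}{\left(-94\right) 44 + 153} = \frac{1}{-4136 + 153} = \frac{1}{-3983} = - \frac{1}{3983}$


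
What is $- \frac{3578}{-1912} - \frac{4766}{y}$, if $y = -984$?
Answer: $\frac{197396}{29397} \approx 6.7148$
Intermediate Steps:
$- \frac{3578}{-1912} - \frac{4766}{y} = - \frac{3578}{-1912} - \frac{4766}{-984} = \left(-3578\right) \left(- \frac{1}{1912}\right) - - \frac{2383}{492} = \frac{1789}{956} + \frac{2383}{492} = \frac{197396}{29397}$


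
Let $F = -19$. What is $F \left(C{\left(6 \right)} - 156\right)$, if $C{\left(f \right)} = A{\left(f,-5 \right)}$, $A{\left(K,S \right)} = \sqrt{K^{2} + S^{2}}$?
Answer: $2964 - 19 \sqrt{61} \approx 2815.6$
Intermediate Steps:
$C{\left(f \right)} = \sqrt{25 + f^{2}}$ ($C{\left(f \right)} = \sqrt{f^{2} + \left(-5\right)^{2}} = \sqrt{f^{2} + 25} = \sqrt{25 + f^{2}}$)
$F \left(C{\left(6 \right)} - 156\right) = - 19 \left(\sqrt{25 + 6^{2}} - 156\right) = - 19 \left(\sqrt{25 + 36} - 156\right) = - 19 \left(\sqrt{61} - 156\right) = - 19 \left(-156 + \sqrt{61}\right) = 2964 - 19 \sqrt{61}$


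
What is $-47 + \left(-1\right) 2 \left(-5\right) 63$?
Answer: $583$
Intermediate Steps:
$-47 + \left(-1\right) 2 \left(-5\right) 63 = -47 + \left(-2\right) \left(-5\right) 63 = -47 + 10 \cdot 63 = -47 + 630 = 583$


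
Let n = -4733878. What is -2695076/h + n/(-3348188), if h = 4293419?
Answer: 5650450313297/7187586987386 ≈ 0.78614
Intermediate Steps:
-2695076/h + n/(-3348188) = -2695076/4293419 - 4733878/(-3348188) = -2695076*1/4293419 - 4733878*(-1/3348188) = -2695076/4293419 + 2366939/1674094 = 5650450313297/7187586987386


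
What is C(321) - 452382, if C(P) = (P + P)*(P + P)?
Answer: -40218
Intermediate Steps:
C(P) = 4*P² (C(P) = (2*P)*(2*P) = 4*P²)
C(321) - 452382 = 4*321² - 452382 = 4*103041 - 452382 = 412164 - 452382 = -40218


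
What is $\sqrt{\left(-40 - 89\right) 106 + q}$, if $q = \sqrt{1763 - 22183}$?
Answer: $\sqrt{-13674 + 2 i \sqrt{5105}} \approx 0.611 + 116.94 i$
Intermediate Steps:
$q = 2 i \sqrt{5105}$ ($q = \sqrt{-20420} = 2 i \sqrt{5105} \approx 142.9 i$)
$\sqrt{\left(-40 - 89\right) 106 + q} = \sqrt{\left(-40 - 89\right) 106 + 2 i \sqrt{5105}} = \sqrt{\left(-129\right) 106 + 2 i \sqrt{5105}} = \sqrt{-13674 + 2 i \sqrt{5105}}$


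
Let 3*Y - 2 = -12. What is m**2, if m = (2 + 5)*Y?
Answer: 4900/9 ≈ 544.44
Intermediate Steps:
Y = -10/3 (Y = 2/3 + (1/3)*(-12) = 2/3 - 4 = -10/3 ≈ -3.3333)
m = -70/3 (m = (2 + 5)*(-10/3) = 7*(-10/3) = -70/3 ≈ -23.333)
m**2 = (-70/3)**2 = 4900/9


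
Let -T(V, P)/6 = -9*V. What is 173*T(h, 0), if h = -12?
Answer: -112104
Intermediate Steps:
T(V, P) = 54*V (T(V, P) = -(-54)*V = 54*V)
173*T(h, 0) = 173*(54*(-12)) = 173*(-648) = -112104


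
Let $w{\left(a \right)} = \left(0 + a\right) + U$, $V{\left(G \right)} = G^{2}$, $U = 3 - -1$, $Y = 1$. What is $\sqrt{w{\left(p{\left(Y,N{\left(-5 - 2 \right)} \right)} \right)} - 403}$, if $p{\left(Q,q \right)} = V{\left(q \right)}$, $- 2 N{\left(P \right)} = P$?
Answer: $\frac{i \sqrt{1547}}{2} \approx 19.666 i$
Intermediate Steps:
$U = 4$ ($U = 3 + 1 = 4$)
$N{\left(P \right)} = - \frac{P}{2}$
$p{\left(Q,q \right)} = q^{2}$
$w{\left(a \right)} = 4 + a$ ($w{\left(a \right)} = \left(0 + a\right) + 4 = a + 4 = 4 + a$)
$\sqrt{w{\left(p{\left(Y,N{\left(-5 - 2 \right)} \right)} \right)} - 403} = \sqrt{\left(4 + \left(- \frac{-5 - 2}{2}\right)^{2}\right) - 403} = \sqrt{\left(4 + \left(\left(- \frac{1}{2}\right) \left(-7\right)\right)^{2}\right) - 403} = \sqrt{\left(4 + \left(\frac{7}{2}\right)^{2}\right) - 403} = \sqrt{\left(4 + \frac{49}{4}\right) - 403} = \sqrt{\frac{65}{4} - 403} = \sqrt{- \frac{1547}{4}} = \frac{i \sqrt{1547}}{2}$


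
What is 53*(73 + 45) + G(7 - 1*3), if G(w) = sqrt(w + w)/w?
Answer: 6254 + sqrt(2)/2 ≈ 6254.7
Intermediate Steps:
G(w) = sqrt(2)/sqrt(w) (G(w) = sqrt(2*w)/w = (sqrt(2)*sqrt(w))/w = sqrt(2)/sqrt(w))
53*(73 + 45) + G(7 - 1*3) = 53*(73 + 45) + sqrt(2)/sqrt(7 - 1*3) = 53*118 + sqrt(2)/sqrt(7 - 3) = 6254 + sqrt(2)/sqrt(4) = 6254 + sqrt(2)*(1/2) = 6254 + sqrt(2)/2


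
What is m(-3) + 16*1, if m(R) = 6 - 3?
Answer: 19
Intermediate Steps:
m(R) = 3
m(-3) + 16*1 = 3 + 16*1 = 3 + 16 = 19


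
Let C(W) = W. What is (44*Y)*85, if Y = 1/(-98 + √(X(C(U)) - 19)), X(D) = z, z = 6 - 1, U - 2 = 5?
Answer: -26180/687 - 1870*I*√14/4809 ≈ -38.108 - 1.455*I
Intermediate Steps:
U = 7 (U = 2 + 5 = 7)
z = 5
X(D) = 5
Y = 1/(-98 + I*√14) (Y = 1/(-98 + √(5 - 19)) = 1/(-98 + √(-14)) = 1/(-98 + I*√14) ≈ -0.010189 - 0.00038903*I)
(44*Y)*85 = (44*(-7/687 - I*√14/9618))*85 = (-308/687 - 22*I*√14/4809)*85 = -26180/687 - 1870*I*√14/4809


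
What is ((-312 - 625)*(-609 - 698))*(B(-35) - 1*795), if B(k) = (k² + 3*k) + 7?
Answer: 406586788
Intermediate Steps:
B(k) = 7 + k² + 3*k
((-312 - 625)*(-609 - 698))*(B(-35) - 1*795) = ((-312 - 625)*(-609 - 698))*((7 + (-35)² + 3*(-35)) - 1*795) = (-937*(-1307))*((7 + 1225 - 105) - 795) = 1224659*(1127 - 795) = 1224659*332 = 406586788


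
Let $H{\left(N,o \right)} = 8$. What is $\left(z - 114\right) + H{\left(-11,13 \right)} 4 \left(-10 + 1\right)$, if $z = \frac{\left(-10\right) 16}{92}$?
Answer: $- \frac{9286}{23} \approx -403.74$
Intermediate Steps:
$z = - \frac{40}{23}$ ($z = \left(-160\right) \frac{1}{92} = - \frac{40}{23} \approx -1.7391$)
$\left(z - 114\right) + H{\left(-11,13 \right)} 4 \left(-10 + 1\right) = \left(- \frac{40}{23} - 114\right) + 8 \cdot 4 \left(-10 + 1\right) = \left(- \frac{40}{23} - 114\right) + 8 \cdot 4 \left(-9\right) = - \frac{2662}{23} + 8 \left(-36\right) = - \frac{2662}{23} - 288 = - \frac{9286}{23}$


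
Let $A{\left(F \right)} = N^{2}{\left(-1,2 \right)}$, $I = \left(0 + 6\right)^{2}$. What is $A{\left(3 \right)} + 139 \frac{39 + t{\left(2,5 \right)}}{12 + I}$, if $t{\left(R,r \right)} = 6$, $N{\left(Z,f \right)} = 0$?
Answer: $\frac{2085}{16} \approx 130.31$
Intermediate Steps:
$I = 36$ ($I = 6^{2} = 36$)
$A{\left(F \right)} = 0$ ($A{\left(F \right)} = 0^{2} = 0$)
$A{\left(3 \right)} + 139 \frac{39 + t{\left(2,5 \right)}}{12 + I} = 0 + 139 \frac{39 + 6}{12 + 36} = 0 + 139 \cdot \frac{45}{48} = 0 + 139 \cdot 45 \cdot \frac{1}{48} = 0 + 139 \cdot \frac{15}{16} = 0 + \frac{2085}{16} = \frac{2085}{16}$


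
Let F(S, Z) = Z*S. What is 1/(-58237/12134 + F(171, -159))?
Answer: -12134/329969563 ≈ -3.6773e-5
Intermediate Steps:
F(S, Z) = S*Z
1/(-58237/12134 + F(171, -159)) = 1/(-58237/12134 + 171*(-159)) = 1/(-58237*1/12134 - 27189) = 1/(-58237/12134 - 27189) = 1/(-329969563/12134) = -12134/329969563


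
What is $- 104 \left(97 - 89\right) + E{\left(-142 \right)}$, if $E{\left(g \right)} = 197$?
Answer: $-635$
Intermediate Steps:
$- 104 \left(97 - 89\right) + E{\left(-142 \right)} = - 104 \left(97 - 89\right) + 197 = \left(-104\right) 8 + 197 = -832 + 197 = -635$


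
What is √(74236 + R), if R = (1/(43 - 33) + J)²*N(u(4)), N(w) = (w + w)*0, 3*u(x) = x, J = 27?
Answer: 2*√18559 ≈ 272.46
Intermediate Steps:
u(x) = x/3
N(w) = 0 (N(w) = (2*w)*0 = 0)
R = 0 (R = (1/(43 - 33) + 27)²*0 = (1/10 + 27)²*0 = (⅒ + 27)²*0 = (271/10)²*0 = (73441/100)*0 = 0)
√(74236 + R) = √(74236 + 0) = √74236 = 2*√18559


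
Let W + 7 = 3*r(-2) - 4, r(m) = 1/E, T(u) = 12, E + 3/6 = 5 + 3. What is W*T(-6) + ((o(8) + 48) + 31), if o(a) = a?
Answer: -201/5 ≈ -40.200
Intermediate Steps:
E = 15/2 (E = -½ + (5 + 3) = -½ + 8 = 15/2 ≈ 7.5000)
r(m) = 2/15 (r(m) = 1/(15/2) = 2/15)
W = -53/5 (W = -7 + (3*(2/15) - 4) = -7 + (⅖ - 4) = -7 - 18/5 = -53/5 ≈ -10.600)
W*T(-6) + ((o(8) + 48) + 31) = -53/5*12 + ((8 + 48) + 31) = -636/5 + (56 + 31) = -636/5 + 87 = -201/5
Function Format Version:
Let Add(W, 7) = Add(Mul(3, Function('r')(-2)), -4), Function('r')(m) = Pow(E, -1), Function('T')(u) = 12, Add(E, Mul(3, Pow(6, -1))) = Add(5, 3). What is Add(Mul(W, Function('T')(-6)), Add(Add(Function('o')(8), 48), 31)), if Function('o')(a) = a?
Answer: Rational(-201, 5) ≈ -40.200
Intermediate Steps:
E = Rational(15, 2) (E = Add(Rational(-1, 2), Add(5, 3)) = Add(Rational(-1, 2), 8) = Rational(15, 2) ≈ 7.5000)
Function('r')(m) = Rational(2, 15) (Function('r')(m) = Pow(Rational(15, 2), -1) = Rational(2, 15))
W = Rational(-53, 5) (W = Add(-7, Add(Mul(3, Rational(2, 15)), -4)) = Add(-7, Add(Rational(2, 5), -4)) = Add(-7, Rational(-18, 5)) = Rational(-53, 5) ≈ -10.600)
Add(Mul(W, Function('T')(-6)), Add(Add(Function('o')(8), 48), 31)) = Add(Mul(Rational(-53, 5), 12), Add(Add(8, 48), 31)) = Add(Rational(-636, 5), Add(56, 31)) = Add(Rational(-636, 5), 87) = Rational(-201, 5)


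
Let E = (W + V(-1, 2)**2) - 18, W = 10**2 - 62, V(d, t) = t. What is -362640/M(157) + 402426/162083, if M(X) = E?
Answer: -2448671704/162083 ≈ -15108.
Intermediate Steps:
W = 38 (W = 100 - 62 = 38)
E = 24 (E = (38 + 2**2) - 18 = (38 + 4) - 18 = 42 - 18 = 24)
M(X) = 24
-362640/M(157) + 402426/162083 = -362640/24 + 402426/162083 = -362640*1/24 + 402426*(1/162083) = -15110 + 402426/162083 = -2448671704/162083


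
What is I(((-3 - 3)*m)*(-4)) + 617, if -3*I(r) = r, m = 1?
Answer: 609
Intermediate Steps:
I(r) = -r/3
I(((-3 - 3)*m)*(-4)) + 617 = -(-3 - 3)*1*(-4)/3 + 617 = -(-6*1)*(-4)/3 + 617 = -(-2)*(-4) + 617 = -⅓*24 + 617 = -8 + 617 = 609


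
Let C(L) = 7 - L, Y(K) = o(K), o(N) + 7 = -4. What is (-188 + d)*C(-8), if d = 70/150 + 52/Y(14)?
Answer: -31723/11 ≈ -2883.9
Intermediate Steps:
o(N) = -11 (o(N) = -7 - 4 = -11)
Y(K) = -11
d = -703/165 (d = 70/150 + 52/(-11) = 70*(1/150) + 52*(-1/11) = 7/15 - 52/11 = -703/165 ≈ -4.2606)
(-188 + d)*C(-8) = (-188 - 703/165)*(7 - 1*(-8)) = -31723*(7 + 8)/165 = -31723/165*15 = -31723/11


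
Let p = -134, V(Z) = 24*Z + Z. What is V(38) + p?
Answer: 816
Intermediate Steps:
V(Z) = 25*Z
V(38) + p = 25*38 - 134 = 950 - 134 = 816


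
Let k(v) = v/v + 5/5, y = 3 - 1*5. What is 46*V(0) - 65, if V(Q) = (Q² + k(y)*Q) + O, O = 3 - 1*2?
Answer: -19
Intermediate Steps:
O = 1 (O = 3 - 2 = 1)
y = -2 (y = 3 - 5 = -2)
k(v) = 2 (k(v) = 1 + 5*(⅕) = 1 + 1 = 2)
V(Q) = 1 + Q² + 2*Q (V(Q) = (Q² + 2*Q) + 1 = 1 + Q² + 2*Q)
46*V(0) - 65 = 46*(1 + 0² + 2*0) - 65 = 46*(1 + 0 + 0) - 65 = 46*1 - 65 = 46 - 65 = -19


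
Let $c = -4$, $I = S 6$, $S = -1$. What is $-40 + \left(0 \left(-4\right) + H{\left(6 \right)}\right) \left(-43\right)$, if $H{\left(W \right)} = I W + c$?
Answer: $1680$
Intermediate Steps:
$I = -6$ ($I = \left(-1\right) 6 = -6$)
$H{\left(W \right)} = -4 - 6 W$ ($H{\left(W \right)} = - 6 W - 4 = -4 - 6 W$)
$-40 + \left(0 \left(-4\right) + H{\left(6 \right)}\right) \left(-43\right) = -40 + \left(0 \left(-4\right) - 40\right) \left(-43\right) = -40 + \left(0 - 40\right) \left(-43\right) = -40 - -1720 = -40 + 1720 = 1680$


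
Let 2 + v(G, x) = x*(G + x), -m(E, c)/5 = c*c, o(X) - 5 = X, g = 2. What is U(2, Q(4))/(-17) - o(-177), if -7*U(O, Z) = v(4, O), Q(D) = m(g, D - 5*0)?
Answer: 20478/119 ≈ 172.08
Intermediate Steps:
o(X) = 5 + X
m(E, c) = -5*c² (m(E, c) = -5*c*c = -5*c²)
v(G, x) = -2 + x*(G + x)
Q(D) = -5*D² (Q(D) = -5*(D - 5*0)² = -5*(D + 0)² = -5*D²)
U(O, Z) = 2/7 - 4*O/7 - O²/7 (U(O, Z) = -(-2 + O² + 4*O)/7 = 2/7 - 4*O/7 - O²/7)
U(2, Q(4))/(-17) - o(-177) = (2/7 - 4/7*2 - ⅐*2²)/(-17) - (5 - 177) = (2/7 - 8/7 - ⅐*4)*(-1/17) - 1*(-172) = (2/7 - 8/7 - 4/7)*(-1/17) + 172 = -10/7*(-1/17) + 172 = 10/119 + 172 = 20478/119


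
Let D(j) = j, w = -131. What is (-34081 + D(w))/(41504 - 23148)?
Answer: -8553/4589 ≈ -1.8638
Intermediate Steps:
(-34081 + D(w))/(41504 - 23148) = (-34081 - 131)/(41504 - 23148) = -34212/18356 = -34212*1/18356 = -8553/4589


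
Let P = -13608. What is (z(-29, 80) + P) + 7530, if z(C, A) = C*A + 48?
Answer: -8350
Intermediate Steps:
z(C, A) = 48 + A*C (z(C, A) = A*C + 48 = 48 + A*C)
(z(-29, 80) + P) + 7530 = ((48 + 80*(-29)) - 13608) + 7530 = ((48 - 2320) - 13608) + 7530 = (-2272 - 13608) + 7530 = -15880 + 7530 = -8350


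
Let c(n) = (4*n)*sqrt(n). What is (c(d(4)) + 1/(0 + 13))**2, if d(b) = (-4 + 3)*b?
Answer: (1 - 416*I)**2/169 ≈ -1024.0 - 4.9231*I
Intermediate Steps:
d(b) = -b
c(n) = 4*n**(3/2)
(c(d(4)) + 1/(0 + 13))**2 = (4*(-1*4)**(3/2) + 1/(0 + 13))**2 = (4*(-4)**(3/2) + 1/13)**2 = (4*(-8*I) + 1/13)**2 = (-32*I + 1/13)**2 = (1/13 - 32*I)**2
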